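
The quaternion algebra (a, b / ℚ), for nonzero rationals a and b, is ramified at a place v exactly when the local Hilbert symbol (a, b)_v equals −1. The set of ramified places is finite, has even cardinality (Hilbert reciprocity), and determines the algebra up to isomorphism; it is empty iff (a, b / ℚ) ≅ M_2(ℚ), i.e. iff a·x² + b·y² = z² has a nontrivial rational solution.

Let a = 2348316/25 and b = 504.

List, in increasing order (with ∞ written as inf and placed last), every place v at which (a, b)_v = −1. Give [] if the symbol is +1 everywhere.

[2, 7, 37, 41]

Mod squares: a ≡ 65231, b ≡ 14. Check v ∈ {∞, 2, 3, 5, 7, 37, 41, 43}.
v=2: v_2(a)=2, v_2(b)=3; units ≡ 7, 7 (mod 8); ε·ε+αω+βω = 1·1+2·0+3·0 ≡ 1  ⇒  (a,b)_2 = -1.
v=7: a=7^0·(≡3), b=7^1·(≡2) mod 7; (3|7)=-1, (2|7)=+1; (−1)^{0·1·3}·(-1)^1·(+1)^0 = -1.
v=3: a=3^2·(≡2), b=3^2·(≡2) mod 3; (2|3)=-1, (2|3)=-1; (−1)^{2·2·1}·(-1)^2·(-1)^2 = +1.
v=∞: 65231 > 0 and 14 > 0  ⇒  (a,b)_∞ = +1.
v=43: a=43^1·(≡19), b=43^0·(≡31) mod 43; (19|43)=-1, (31|43)=+1; (−1)^{1·0·21}·(-1)^0·(+1)^1 = +1.
v=41: a=41^1·(≡18), b=41^0·(≡12) mod 41; (18|41)=+1, (12|41)=-1; (−1)^{1·0·20}·(+1)^0·(-1)^1 = -1.
v=5: a=5^-2·(≡1), b=5^0·(≡4) mod 5; (1|5)=+1, (4|5)=+1; (−1)^{-2·0·2}·(+1)^0·(+1)^-2 = +1.
v=37: a=37^1·(≡2), b=37^0·(≡23) mod 37; (2|37)=-1, (23|37)=-1; (−1)^{1·0·18}·(-1)^0·(-1)^1 = -1.
Ram(65231, 14) = {2, 7, 37, 41}; no ℚ_2-point on the conic.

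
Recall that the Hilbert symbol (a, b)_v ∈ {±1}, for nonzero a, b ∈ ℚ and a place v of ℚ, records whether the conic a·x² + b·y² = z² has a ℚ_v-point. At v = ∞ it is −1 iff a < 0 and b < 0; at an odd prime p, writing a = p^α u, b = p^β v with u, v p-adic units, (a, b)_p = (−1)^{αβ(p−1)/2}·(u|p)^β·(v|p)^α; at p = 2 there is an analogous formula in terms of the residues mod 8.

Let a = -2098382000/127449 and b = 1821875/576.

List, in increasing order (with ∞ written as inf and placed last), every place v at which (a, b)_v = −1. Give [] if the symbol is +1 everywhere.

[5, 11, 23, 29]

(a, b) ≡ (-43355, 2915) mod (ℚ^×)²; places V = {2, 3, 5, 7, 11, 13, 17, 23, 29, 53, ∞}.
(a,b)_29: α=1, u≡7; β=0, v≡27 (mod 29); (7|29)=+1, (27|29)=-1; sign (−1)^0·+1^0·-1^1 = -1.
(a,b)_3: α=-2, u≡1; β=-2, v≡2 (mod 3); (1|3)=+1, (2|3)=-1; sign (−1)^0·+1^-2·-1^-2 = +1.
(a,b)_∞: sgn(-43355)=−, sgn(2915)=+, so +1.
(a,b)_13: α=1, u≡11; β=0, v≡4 (mod 13); (11|13)=-1, (4|13)=+1; sign (−1)^0·-1^0·+1^1 = +1.
(a,b)_17: α=-2, u≡5; β=0, v≡16 (mod 17); (5|17)=-1, (16|17)=+1; sign (−1)^0·-1^0·+1^-2 = +1.
(a,b)_5: α=3, u≡1; β=5, v≡3 (mod 5); (1|5)=+1, (3|5)=-1; sign (−1)^0·+1^5·-1^3 = -1.
(a,b)_23: α=1, u≡9; β=0, v≡22 (mod 23); (9|23)=+1, (22|23)=-1; sign (−1)^0·+1^0·-1^1 = -1.
(a,b)_2: α=4, β=-6; u≡5, v≡3 (mod 8); ε(u)ε(v)=0·1, αω(v)=4·1, βω(u)=-6·1; sum ≡ 0  ⇒  +1.
(a,b)_53: α=0, u≡4; β=1, v≡41 (mod 53); (4|53)=+1, (41|53)=-1; sign (−1)^0·+1^1·-1^0 = +1.
(a,b)_7: α=-2, u≡5; β=0, v≡3 (mod 7); (5|7)=-1, (3|7)=-1; sign (−1)^0·-1^0·-1^-2 = +1.
(a,b)_11: α=2, u≡2; β=1, v≡5 (mod 11); (2|11)=-1, (5|11)=+1; sign (−1)^0·-1^1·+1^2 = -1.
Ram(-43355, 2915) = {5, 11, 23, 29}; no ℚ_5-point on the conic.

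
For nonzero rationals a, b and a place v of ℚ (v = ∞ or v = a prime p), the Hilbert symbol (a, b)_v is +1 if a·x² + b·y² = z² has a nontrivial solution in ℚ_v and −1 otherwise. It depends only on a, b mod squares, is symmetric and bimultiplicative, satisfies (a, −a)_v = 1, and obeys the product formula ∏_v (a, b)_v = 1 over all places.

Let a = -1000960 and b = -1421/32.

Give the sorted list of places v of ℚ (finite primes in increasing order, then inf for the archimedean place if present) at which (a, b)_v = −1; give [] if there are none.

[5, 17, 23, inf]

(a, b) ≡ (-3910, -58) mod (ℚ^×)²; places V = {2, 5, 7, 17, 23, 29, ∞}.
(a,b)_17: α=1, u≡8; β=0, v≡5 (mod 17); (8|17)=+1, (5|17)=-1; sign (−1)^0·+1^0·-1^1 = -1.
(a,b)_23: α=1, u≡19; β=0, v≡21 (mod 23); (19|23)=-1, (21|23)=-1; sign (−1)^0·-1^0·-1^1 = -1.
(a,b)_7: α=0, u≡5; β=2, v≡5 (mod 7); (5|7)=-1, (5|7)=-1; sign (−1)^0·-1^2·-1^0 = +1.
(a,b)_∞: sgn(-3910)=−, sgn(-58)=−, so -1.
(a,b)_5: α=1, u≡3; β=0, v≡2 (mod 5); (3|5)=-1, (2|5)=-1; sign (−1)^0·-1^0·-1^1 = -1.
(a,b)_29: α=0, u≡4; β=1, v≡3 (mod 29); (4|29)=+1, (3|29)=-1; sign (−1)^0·+1^1·-1^0 = +1.
(a,b)_2: α=9, β=-5; u≡5, v≡3 (mod 8); ε(u)ε(v)=0·1, αω(v)=9·1, βω(u)=-5·1; sum ≡ 0  ⇒  +1.
Ram(-3910, -58) = {5, 17, 23, ∞}; no ℚ_5-point on the conic.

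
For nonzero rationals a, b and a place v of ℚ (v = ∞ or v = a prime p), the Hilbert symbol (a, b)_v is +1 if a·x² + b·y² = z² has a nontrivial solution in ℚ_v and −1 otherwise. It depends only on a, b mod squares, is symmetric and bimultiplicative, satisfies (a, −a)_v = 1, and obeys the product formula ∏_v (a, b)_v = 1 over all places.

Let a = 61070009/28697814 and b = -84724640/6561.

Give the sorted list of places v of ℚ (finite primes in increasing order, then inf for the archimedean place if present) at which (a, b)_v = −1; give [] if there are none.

[2, 13]

Mod squares: a ≡ 6006, b ≡ -10010. Check v ∈ {∞, 2, 3, 5, 7, 11, 13, 19, 23}.
v=5: a=5^0·(≡1), b=5^1·(≡2) mod 5; (1|5)=+1, (2|5)=-1; (−1)^{0·1·2}·(+1)^1·(-1)^0 = +1.
v=19: a=19^2·(≡10), b=19^0·(≡14) mod 19; (10|19)=-1, (14|19)=-1; (−1)^{2·0·9}·(-1)^0·(-1)^2 = +1.
v=∞: 6006 > 0 and -10010 < 0  ⇒  (a,b)_∞ = +1.
v=7: a=7^1·(≡1), b=7^1·(≡6) mod 7; (1|7)=+1, (6|7)=-1; (−1)^{1·1·3}·(+1)^1·(-1)^1 = +1.
v=3: a=3^-15·(≡1), b=3^-8·(≡1) mod 3; (1|3)=+1, (1|3)=+1; (−1)^{-15·-8·1}·(+1)^-8·(+1)^-15 = +1.
v=11: a=11^1·(≡10), b=11^1·(≡3) mod 11; (10|11)=-1, (3|11)=+1; (−1)^{1·1·5}·(-1)^1·(+1)^1 = +1.
v=23: a=23^0·(≡18), b=23^2·(≡2) mod 23; (18|23)=+1, (2|23)=+1; (−1)^{0·2·11}·(+1)^2·(+1)^0 = +1.
v=2: v_2(a)=-1, v_2(b)=5; units ≡ 3, 3 (mod 8); ε·ε+αω+βω = 1·1+-1·1+5·1 ≡ 1  ⇒  (a,b)_2 = -1.
v=13: a=13^3·(≡8), b=13^1·(≡4) mod 13; (8|13)=-1, (4|13)=+1; (−1)^{3·1·6}·(-1)^1·(+1)^3 = -1.
Ram(6006, -10010) = {2, 13}; no ℚ_2-point on the conic.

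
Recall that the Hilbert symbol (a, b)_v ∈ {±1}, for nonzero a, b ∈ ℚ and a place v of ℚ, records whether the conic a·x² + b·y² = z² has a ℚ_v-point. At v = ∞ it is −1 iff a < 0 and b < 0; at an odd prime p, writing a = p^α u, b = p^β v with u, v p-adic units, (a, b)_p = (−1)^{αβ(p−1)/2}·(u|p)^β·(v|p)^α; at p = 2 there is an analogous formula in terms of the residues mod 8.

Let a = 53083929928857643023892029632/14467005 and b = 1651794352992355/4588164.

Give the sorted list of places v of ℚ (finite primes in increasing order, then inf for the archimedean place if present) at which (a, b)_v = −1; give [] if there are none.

[2, 5]

Mod squares: a ≡ 8215, b ≡ 4247155. Check v ∈ {∞, 2, 3, 5, 7, 11, 13, 17, 31, 37, 41, 47, 53}.
v=11: a=11^2·(≡9), b=11^1·(≡1) mod 11; (9|11)=+1, (1|11)=+1; (−1)^{2·1·5}·(+1)^1·(+1)^2 = +1.
v=7: a=7^-2·(≡1), b=7^-2·(≡3) mod 7; (1|7)=+1, (3|7)=-1; (−1)^{-2·-2·3}·(+1)^-2·(-1)^-2 = +1.
v=31: a=31^3·(≡3), b=31^1·(≡10) mod 31; (3|31)=-1, (10|31)=+1; (−1)^{3·1·15}·(-1)^1·(+1)^3 = +1.
v=3: a=3^-10·(≡1), b=3^-4·(≡1) mod 3; (1|3)=+1, (1|3)=+1; (−1)^{-10·-4·1}·(+1)^-4·(+1)^-10 = +1.
v=41: a=41^0·(≡13), b=41^2·(≡13) mod 41; (13|41)=-1, (13|41)=-1; (−1)^{0·2·20}·(-1)^2·(-1)^0 = +1.
v=∞: 8215 > 0 and 4247155 > 0  ⇒  (a,b)_∞ = +1.
v=53: a=53^3·(≡44), b=53^1·(≡4) mod 53; (44|53)=+1, (4|53)=+1; (−1)^{3·1·26}·(+1)^1·(+1)^3 = +1.
v=47: a=47^4·(≡7), b=47^1·(≡10) mod 47; (7|47)=+1, (10|47)=-1; (−1)^{4·1·23}·(+1)^1·(-1)^4 = +1.
v=2: v_2(a)=6, v_2(b)=-2; units ≡ 7, 3 (mod 8); ε·ε+αω+βω = 1·1+6·1+-2·0 ≡ 1  ⇒  (a,b)_2 = -1.
v=5: a=5^-1·(≡2), b=5^1·(≡4) mod 5; (2|5)=-1, (4|5)=+1; (−1)^{-1·1·2}·(-1)^1·(+1)^-1 = -1.
v=13: a=13^2·(≡3), b=13^2·(≡1) mod 13; (3|13)=+1, (1|13)=+1; (−1)^{2·2·6}·(+1)^2·(+1)^2 = +1.
v=17: a=17^0·(≡2), b=17^-2·(≡3) mod 17; (2|17)=+1, (3|17)=-1; (−1)^{0·-2·8}·(+1)^-2·(-1)^0 = +1.
v=37: a=37^4·(≡33), b=37^2·(≡16) mod 37; (33|37)=+1, (16|37)=+1; (−1)^{4·2·18}·(+1)^2·(+1)^4 = +1.
|Ram(8215, 4247155)| = 2, even; anisotropic at {2, 5}.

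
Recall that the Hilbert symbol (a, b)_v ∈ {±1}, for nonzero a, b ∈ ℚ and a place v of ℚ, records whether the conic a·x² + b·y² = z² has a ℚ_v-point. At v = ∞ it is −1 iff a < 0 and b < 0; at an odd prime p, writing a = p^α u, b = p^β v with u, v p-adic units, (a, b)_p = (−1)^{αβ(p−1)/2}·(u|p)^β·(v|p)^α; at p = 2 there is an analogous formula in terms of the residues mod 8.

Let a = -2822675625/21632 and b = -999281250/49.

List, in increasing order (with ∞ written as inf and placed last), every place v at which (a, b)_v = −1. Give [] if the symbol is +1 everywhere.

[2, 17, 19, inf]

(a, b) ≡ (-418, -7106) mod (ℚ^×)²; places V = {2, 3, 5, 7, 11, 13, 17, 19, ∞}.
(a,b)_2: α=-7, β=1; u≡7, v≡7 (mod 8); ε(u)ε(v)=1·1, αω(v)=-7·0, βω(u)=1·0; sum ≡ 1  ⇒  -1.
(a,b)_7: α=4, u≡2; β=-2, v≡5 (mod 7); (2|7)=+1, (5|7)=-1; sign (−1)^0·+1^-2·-1^4 = +1.
(a,b)_17: α=0, u≡5; β=1, v≡5 (mod 17); (5|17)=-1, (5|17)=-1; sign (−1)^0·-1^1·-1^0 = -1.
(a,b)_11: α=1, u≡6; β=1, v≡5 (mod 11); (6|11)=-1, (5|11)=+1; sign (−1)^1·-1^1·+1^1 = +1.
(a,b)_∞: sgn(-418)=−, sgn(-7106)=−, so -1.
(a,b)_5: α=4, u≡2; β=6, v≡4 (mod 5); (2|5)=-1, (4|5)=+1; sign (−1)^0·-1^6·+1^4 = +1.
(a,b)_19: α=1, u≡17; β=1, v≡5 (mod 19); (17|19)=+1, (5|19)=+1; sign (−1)^1·+1^1·+1^1 = -1.
(a,b)_3: α=2, u≡2; β=2, v≡1 (mod 3); (2|3)=-1, (1|3)=+1; sign (−1)^0·-1^2·+1^2 = +1.
(a,b)_13: α=-2, u≡8; β=0, v≡2 (mod 13); (8|13)=-1, (2|13)=-1; sign (−1)^0·-1^0·-1^-2 = +1.
(-418, -7106 / ℚ) ramifies at {2, 17, 19, ∞}: a division algebra.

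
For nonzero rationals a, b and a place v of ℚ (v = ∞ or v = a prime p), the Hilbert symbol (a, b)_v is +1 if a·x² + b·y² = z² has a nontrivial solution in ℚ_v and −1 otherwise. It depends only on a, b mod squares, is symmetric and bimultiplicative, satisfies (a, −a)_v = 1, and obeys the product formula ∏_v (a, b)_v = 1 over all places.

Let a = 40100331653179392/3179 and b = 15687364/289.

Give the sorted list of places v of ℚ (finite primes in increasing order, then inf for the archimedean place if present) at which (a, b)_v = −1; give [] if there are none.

(a, b) ≡ (66462, 4081) mod (ℚ^×)²; places V = {2, 3, 7, 11, 17, 19, 31, 53, ∞}.
(a,b)_7: α=4, u≡1; β=1, v≡1 (mod 7); (1|7)=+1, (1|7)=+1; sign (−1)^0·+1^1·+1^4 = +1.
(a,b)_53: α=3, u≡32; β=1, v≡28 (mod 53); (32|53)=-1, (28|53)=+1; sign (−1)^0·-1^1·+1^3 = -1.
(a,b)_2: α=11, β=2; u≡7, v≡1 (mod 8); ε(u)ε(v)=1·0, αω(v)=11·0, βω(u)=2·0; sum ≡ 0  ⇒  +1.
(a,b)_19: α=1, u≡14; β=0, v≡13 (mod 19); (14|19)=-1, (13|19)=-1; sign (−1)^0·-1^0·-1^1 = -1.
(a,b)_∞: sgn(66462)=+, sgn(4081)=+, so +1.
(a,b)_17: α=-2, u≡8; β=-2, v≡2 (mod 17); (8|17)=+1, (2|17)=+1; sign (−1)^0·+1^-2·+1^-2 = +1.
(a,b)_3: α=1, u≡2; β=0, v≡1 (mod 3); (2|3)=-1, (1|3)=+1; sign (−1)^0·-1^0·+1^1 = +1.
(a,b)_31: α=2, u≡26; β=2, v≡8 (mod 31); (26|31)=-1, (8|31)=+1; sign (−1)^0·-1^2·+1^2 = +1.
(a,b)_11: α=-1, u≡4; β=1, v≡6 (mod 11); (4|11)=+1, (6|11)=-1; sign (−1)^1·+1^1·-1^-1 = +1.
(66462, 4081 / ℚ) ramifies at {19, 53}: a division algebra.

[19, 53]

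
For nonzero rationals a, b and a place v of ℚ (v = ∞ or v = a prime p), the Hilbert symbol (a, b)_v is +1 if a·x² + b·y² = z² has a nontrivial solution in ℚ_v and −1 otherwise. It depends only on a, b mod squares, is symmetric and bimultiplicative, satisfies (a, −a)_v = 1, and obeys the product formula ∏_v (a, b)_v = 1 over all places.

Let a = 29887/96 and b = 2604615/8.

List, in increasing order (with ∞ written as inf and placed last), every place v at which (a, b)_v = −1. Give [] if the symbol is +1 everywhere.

[2, 5, 13, 37]

(a, b) ≡ (1482, 14430) mod (ℚ^×)²; places V = {2, 3, 5, 11, 13, 19, 37, ∞}.
(a,b)_2: α=-5, β=-3; u≡5, v≡7 (mod 8); ε(u)ε(v)=0·1, αω(v)=-5·0, βω(u)=-3·1; sum ≡ 1  ⇒  -1.
(a,b)_5: α=0, u≡2; β=1, v≡1 (mod 5); (2|5)=-1, (1|5)=+1; sign (−1)^0·-1^1·+1^0 = -1.
(a,b)_19: α=1, u≡15; β=2, v≡16 (mod 19); (15|19)=-1, (16|19)=+1; sign (−1)^0·-1^2·+1^1 = +1.
(a,b)_11: α=2, u≡2; β=0, v≡3 (mod 11); (2|11)=-1, (3|11)=+1; sign (−1)^0·-1^0·+1^2 = +1.
(a,b)_3: α=-1, u≡2; β=1, v≡1 (mod 3); (2|3)=-1, (1|3)=+1; sign (−1)^1·-1^1·+1^-1 = +1.
(a,b)_37: α=0, u≡8; β=1, v≡35 (mod 37); (8|37)=-1, (35|37)=-1; sign (−1)^0·-1^1·-1^0 = -1.
(a,b)_13: α=1, u≡10; β=1, v≡8 (mod 13); (10|13)=+1, (8|13)=-1; sign (−1)^0·+1^1·-1^1 = -1.
(a,b)_∞: sgn(1482)=+, sgn(14430)=+, so +1.
(1482, 14430 / ℚ) ramifies at {2, 5, 13, 37}: a division algebra.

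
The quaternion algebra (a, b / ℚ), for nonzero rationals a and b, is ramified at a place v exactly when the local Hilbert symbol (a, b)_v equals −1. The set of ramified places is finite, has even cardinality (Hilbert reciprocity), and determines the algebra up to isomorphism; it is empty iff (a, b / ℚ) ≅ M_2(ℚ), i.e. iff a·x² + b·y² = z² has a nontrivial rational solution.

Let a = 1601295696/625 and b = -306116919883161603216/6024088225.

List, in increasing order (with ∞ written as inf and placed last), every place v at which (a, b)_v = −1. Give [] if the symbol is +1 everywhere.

Mod squares: a ≡ 429, b ≡ -161. Check v ∈ {∞, 2, 3, 5, 7, 11, 13, 19, 23, 31, 43}.
v=∞: 429 > 0 and -161 < 0  ⇒  (a,b)_∞ = +1.
v=2: v_2(a)=4, v_2(b)=4; units ≡ 5, 7 (mod 8); ε·ε+αω+βω = 0·1+4·0+4·1 ≡ 0  ⇒  (a,b)_2 = +1.
v=13: a=13^1·(≡6), b=13^2·(≡6) mod 13; (6|13)=-1, (6|13)=-1; (−1)^{1·2·6}·(-1)^2·(-1)^1 = -1.
v=11: a=11^1·(≡7), b=11^2·(≡5) mod 11; (7|11)=-1, (5|11)=+1; (−1)^{1·2·5}·(-1)^2·(+1)^1 = +1.
v=31: a=31^0·(≡24), b=31^2·(≡9) mod 31; (24|31)=-1, (9|31)=+1; (−1)^{0·2·15}·(-1)^2·(+1)^0 = +1.
v=43: a=43^0·(≡37), b=43^-2·(≡13) mod 43; (37|43)=-1, (13|43)=+1; (−1)^{0·-2·21}·(-1)^-2·(+1)^0 = +1.
v=7: a=7^2·(≡2), b=7^5·(≡6) mod 7; (2|7)=+1, (6|7)=-1; (−1)^{2·5·3}·(+1)^5·(-1)^2 = +1.
v=5: a=5^-4·(≡1), b=5^-2·(≡1) mod 5; (1|5)=+1, (1|5)=+1; (−1)^{-4·-2·2}·(+1)^-2·(+1)^-4 = +1.
v=23: a=23^2·(≡10), b=23^5·(≡1) mod 23; (10|23)=-1, (1|23)=+1; (−1)^{2·5·11}·(-1)^5·(+1)^2 = -1.
v=3: a=3^3·(≡2), b=3^2·(≡1) mod 3; (2|3)=-1, (1|3)=+1; (−1)^{3·2·1}·(-1)^2·(+1)^3 = +1.
v=19: a=19^0·(≡11), b=19^-4·(≡14) mod 19; (11|19)=+1, (14|19)=-1; (−1)^{0·-4·9}·(+1)^-4·(-1)^0 = +1.
|Ram(429, -161)| = 2, even; anisotropic at {13, 23}.

[13, 23]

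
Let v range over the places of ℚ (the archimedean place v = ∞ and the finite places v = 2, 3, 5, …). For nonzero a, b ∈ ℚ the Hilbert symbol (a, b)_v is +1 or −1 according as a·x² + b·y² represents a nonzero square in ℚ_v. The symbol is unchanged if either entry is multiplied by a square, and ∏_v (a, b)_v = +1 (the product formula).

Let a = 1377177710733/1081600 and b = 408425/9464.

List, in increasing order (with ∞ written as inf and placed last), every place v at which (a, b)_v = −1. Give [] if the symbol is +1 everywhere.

[2, 7, 19, 31]

Mod squares: a ≡ 1503717, b ≡ 238. Check v ∈ {∞, 2, 3, 5, 7, 11, 13, 17, 19, 23, 29, 31, 37}.
v=13: a=13^-2·(≡8), b=13^-2·(≡1) mod 13; (8|13)=-1, (1|13)=+1; (−1)^{-2·-2·6}·(-1)^-2·(+1)^-2 = +1.
v=37: a=37^1·(≡35), b=37^0·(≡30) mod 37; (35|37)=-1, (30|37)=+1; (−1)^{1·0·18}·(-1)^0·(+1)^1 = +1.
v=5: a=5^-2·(≡2), b=5^2·(≡3) mod 5; (2|5)=-1, (3|5)=-1; (−1)^{-2·2·2}·(-1)^2·(-1)^-2 = +1.
v=3: a=3^3·(≡2), b=3^0·(≡1) mod 3; (2|3)=-1, (1|3)=+1; (−1)^{3·0·1}·(-1)^0·(+1)^3 = +1.
v=19: a=19^1·(≡2), b=19^0·(≡10) mod 19; (2|19)=-1, (10|19)=-1; (−1)^{1·0·9}·(-1)^0·(-1)^1 = -1.
v=∞: 1503717 > 0 and 238 > 0  ⇒  (a,b)_∞ = +1.
v=2: v_2(a)=-8, v_2(b)=-3; units ≡ 5, 7 (mod 8); ε·ε+αω+βω = 0·1+-8·0+-3·1 ≡ 1  ⇒  (a,b)_2 = -1.
v=11: a=11^2·(≡2), b=11^0·(≡7) mod 11; (2|11)=-1, (7|11)=-1; (−1)^{2·0·5}·(-1)^0·(-1)^2 = +1.
v=7: a=7^0·(≡3), b=7^-1·(≡3) mod 7; (3|7)=-1, (3|7)=-1; (−1)^{0·-1·3}·(-1)^-1·(-1)^0 = -1.
v=29: a=29^2·(≡9), b=29^0·(≡25) mod 29; (9|29)=+1, (25|29)=+1; (−1)^{2·0·14}·(+1)^0·(+1)^2 = +1.
v=31: a=31^1·(≡12), b=31^2·(≡30) mod 31; (12|31)=-1, (30|31)=-1; (−1)^{1·2·15}·(-1)^2·(-1)^1 = -1.
v=23: a=23^1·(≡9), b=23^0·(≡18) mod 23; (9|23)=+1, (18|23)=+1; (−1)^{1·0·11}·(+1)^0·(+1)^1 = +1.
v=17: a=17^0·(≡1), b=17^1·(≡6) mod 17; (1|17)=+1, (6|17)=-1; (−1)^{0·1·8}·(+1)^1·(-1)^0 = +1.
(1503717, 238 / ℚ) ramifies at {2, 7, 19, 31}: a division algebra.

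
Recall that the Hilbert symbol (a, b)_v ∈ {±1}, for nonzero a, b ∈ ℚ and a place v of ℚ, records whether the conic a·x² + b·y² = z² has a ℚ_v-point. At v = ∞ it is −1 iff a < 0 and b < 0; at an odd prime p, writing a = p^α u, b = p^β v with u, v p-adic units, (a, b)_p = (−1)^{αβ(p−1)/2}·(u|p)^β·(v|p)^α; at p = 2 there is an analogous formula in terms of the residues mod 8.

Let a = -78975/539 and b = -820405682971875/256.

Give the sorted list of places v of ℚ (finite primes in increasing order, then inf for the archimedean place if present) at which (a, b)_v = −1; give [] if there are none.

[3, 7, 11, inf]

Mod squares: a ≡ -429, b ≡ -1956955. Check v ∈ {∞, 2, 3, 5, 7, 11, 13, 17, 23}.
v=17: a=17^0·(≡2), b=17^1·(≡16) mod 17; (2|17)=+1, (16|17)=+1; (−1)^{0·1·8}·(+1)^1·(+1)^0 = +1.
v=11: a=11^-1·(≡1), b=11^1·(≡4) mod 11; (1|11)=+1, (4|11)=+1; (−1)^{-1·1·5}·(+1)^1·(+1)^-1 = -1.
v=23: a=23^0·(≡3), b=23^1·(≡10) mod 23; (3|23)=+1, (10|23)=-1; (−1)^{0·1·11}·(+1)^1·(-1)^0 = +1.
v=13: a=13^1·(≡8), b=13^3·(≡8) mod 13; (8|13)=-1, (8|13)=-1; (−1)^{1·3·6}·(-1)^3·(-1)^1 = +1.
v=3: a=3^5·(≡1), b=3^4·(≡2) mod 3; (1|3)=+1, (2|3)=-1; (−1)^{5·4·1}·(+1)^4·(-1)^5 = -1.
v=∞: -429 < 0 and -1956955 < 0  ⇒  (a,b)_∞ = -1.
v=2: v_2(a)=0, v_2(b)=-8; units ≡ 3, 5 (mod 8); ε·ε+αω+βω = 1·0+0·1+-8·1 ≡ 0  ⇒  (a,b)_2 = +1.
v=5: a=5^2·(≡4), b=5^5·(≡4) mod 5; (4|5)=+1, (4|5)=+1; (−1)^{2·5·2}·(+1)^5·(+1)^2 = +1.
v=7: a=7^-2·(≡5), b=7^3·(≡2) mod 7; (5|7)=-1, (2|7)=+1; (−1)^{-2·3·3}·(-1)^3·(+1)^-2 = -1.
|Ram(-429, -1956955)| = 4, even; anisotropic at {3, 7, 11, ∞}.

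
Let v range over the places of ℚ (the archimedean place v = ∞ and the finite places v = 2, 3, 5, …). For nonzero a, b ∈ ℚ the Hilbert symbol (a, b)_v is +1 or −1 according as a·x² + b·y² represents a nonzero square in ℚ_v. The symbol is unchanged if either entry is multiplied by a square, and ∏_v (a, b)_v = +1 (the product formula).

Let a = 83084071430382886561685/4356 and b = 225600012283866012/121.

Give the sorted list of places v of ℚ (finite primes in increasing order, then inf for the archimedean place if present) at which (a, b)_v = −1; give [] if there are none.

[5, 23, 31, 37]

Mod squares: a ≡ 70305365, b ≡ 23. Check v ∈ {∞, 2, 3, 5, 11, 13, 17, 23, 31, 37, 41, 43}.
v=17: a=17^2·(≡6), b=17^0·(≡11) mod 17; (6|17)=-1, (11|17)=-1; (−1)^{2·0·8}·(-1)^0·(-1)^2 = +1.
v=41: a=41^3·(≡34), b=41^2·(≡16) mod 41; (34|41)=-1, (16|41)=+1; (−1)^{3·2·20}·(-1)^2·(+1)^3 = +1.
v=∞: 70305365 > 0 and 23 > 0  ⇒  (a,b)_∞ = +1.
v=43: a=43^2·(≡41), b=43^0·(≡25) mod 43; (41|43)=+1, (25|43)=+1; (−1)^{2·0·21}·(+1)^0·(+1)^2 = +1.
v=3: a=3^-2·(≡2), b=3^8·(≡2) mod 3; (2|3)=-1, (2|3)=-1; (−1)^{-2·8·1}·(-1)^8·(-1)^-2 = +1.
v=37: a=37^3·(≡1), b=37^2·(≡24) mod 37; (1|37)=+1, (24|37)=-1; (−1)^{3·2·18}·(+1)^2·(-1)^3 = -1.
v=31: a=31^3·(≡13), b=31^2·(≡22) mod 31; (13|31)=-1, (22|31)=-1; (−1)^{3·2·15}·(-1)^2·(-1)^3 = -1.
v=13: a=13^1·(≡12), b=13^2·(≡3) mod 13; (12|13)=+1, (3|13)=+1; (−1)^{1·2·6}·(+1)^2·(+1)^1 = +1.
v=23: a=23^1·(≡13), b=23^1·(≡1) mod 23; (13|23)=+1, (1|23)=+1; (−1)^{1·1·11}·(+1)^1·(+1)^1 = -1.
v=5: a=5^1·(≡2), b=5^0·(≡2) mod 5; (2|5)=-1, (2|5)=-1; (−1)^{1·0·2}·(-1)^0·(-1)^1 = -1.
v=11: a=11^-2·(≡3), b=11^-2·(≡1) mod 11; (3|11)=+1, (1|11)=+1; (−1)^{-2·-2·5}·(+1)^-2·(+1)^-2 = +1.
v=2: v_2(a)=-2, v_2(b)=2; units ≡ 5, 7 (mod 8); ε·ε+αω+βω = 0·1+-2·0+2·1 ≡ 0  ⇒  (a,b)_2 = +1.
Ram(70305365, 23) = {5, 23, 31, 37}; no ℚ_5-point on the conic.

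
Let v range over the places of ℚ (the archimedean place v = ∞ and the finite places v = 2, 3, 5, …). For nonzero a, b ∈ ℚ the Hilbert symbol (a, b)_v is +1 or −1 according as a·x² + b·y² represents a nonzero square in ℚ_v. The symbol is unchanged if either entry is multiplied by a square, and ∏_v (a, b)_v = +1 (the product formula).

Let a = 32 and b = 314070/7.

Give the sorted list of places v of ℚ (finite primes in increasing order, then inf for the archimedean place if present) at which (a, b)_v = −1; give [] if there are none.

[2, 3, 5, 29]

Mod squares: a ≡ 2, b ≡ 6090. Check v ∈ {∞, 2, 3, 5, 7, 19, 29}.
v=29: a=29^0·(≡3), b=29^1·(≡6) mod 29; (3|29)=-1, (6|29)=+1; (−1)^{0·1·14}·(-1)^1·(+1)^0 = -1.
v=5: a=5^0·(≡2), b=5^1·(≡2) mod 5; (2|5)=-1, (2|5)=-1; (−1)^{0·1·2}·(-1)^1·(-1)^0 = -1.
v=3: a=3^0·(≡2), b=3^1·(≡2) mod 3; (2|3)=-1, (2|3)=-1; (−1)^{0·1·1}·(-1)^1·(-1)^0 = -1.
v=19: a=19^0·(≡13), b=19^2·(≡13) mod 19; (13|19)=-1, (13|19)=-1; (−1)^{0·2·9}·(-1)^2·(-1)^0 = +1.
v=2: v_2(a)=5, v_2(b)=1; units ≡ 1, 5 (mod 8); ε·ε+αω+βω = 0·0+5·1+1·0 ≡ 1  ⇒  (a,b)_2 = -1.
v=7: a=7^0·(≡4), b=7^-1·(≡1) mod 7; (4|7)=+1, (1|7)=+1; (−1)^{0·-1·3}·(+1)^-1·(+1)^0 = +1.
v=∞: 2 > 0 and 6090 > 0  ⇒  (a,b)_∞ = +1.
|Ram(2, 6090)| = 4, even; anisotropic at {2, 3, 5, 29}.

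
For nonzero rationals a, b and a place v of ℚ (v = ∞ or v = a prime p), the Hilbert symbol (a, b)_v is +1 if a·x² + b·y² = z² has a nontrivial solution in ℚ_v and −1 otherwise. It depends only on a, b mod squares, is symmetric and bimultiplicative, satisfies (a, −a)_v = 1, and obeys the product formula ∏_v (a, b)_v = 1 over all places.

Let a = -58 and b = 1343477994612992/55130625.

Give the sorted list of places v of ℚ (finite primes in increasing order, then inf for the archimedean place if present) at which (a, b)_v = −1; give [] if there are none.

(a, b) ≡ (-58, 17) mod (ℚ^×)²; places V = {2, 3, 5, 7, 11, 17, 23, 29, ∞}.
(a,b)_∞: sgn(-58)=−, sgn(17)=+, so +1.
(a,b)_7: α=0, u≡5; β=4, v≡3 (mod 7); (5|7)=-1, (3|7)=-1; sign (−1)^0·-1^4·-1^0 = +1.
(a,b)_17: α=0, u≡10; β=3, v≡4 (mod 17); (10|17)=-1, (4|17)=+1; sign (−1)^0·-1^3·+1^0 = -1.
(a,b)_2: α=1, β=8; u≡3, v≡1 (mod 8); ε(u)ε(v)=1·0, αω(v)=1·0, βω(u)=8·1; sum ≡ 0  ⇒  +1.
(a,b)_3: α=0, u≡2; β=-6, v≡2 (mod 3); (2|3)=-1, (2|3)=-1; sign (−1)^0·-1^-6·-1^0 = +1.
(a,b)_11: α=0, u≡8; β=-2, v≡8 (mod 11); (8|11)=-1, (8|11)=-1; sign (−1)^0·-1^-2·-1^0 = +1.
(a,b)_5: α=0, u≡2; β=-4, v≡3 (mod 5); (2|5)=-1, (3|5)=-1; sign (−1)^0·-1^-4·-1^0 = +1.
(a,b)_29: α=1, u≡27; β=2, v≡26 (mod 29); (27|29)=-1, (26|29)=-1; sign (−1)^0·-1^2·-1^1 = -1.
(a,b)_23: α=0, u≡11; β=2, v≡11 (mod 23); (11|23)=-1, (11|23)=-1; sign (−1)^0·-1^2·-1^0 = +1.
|Ram(-58, 17)| = 2, even; anisotropic at {17, 29}.

[17, 29]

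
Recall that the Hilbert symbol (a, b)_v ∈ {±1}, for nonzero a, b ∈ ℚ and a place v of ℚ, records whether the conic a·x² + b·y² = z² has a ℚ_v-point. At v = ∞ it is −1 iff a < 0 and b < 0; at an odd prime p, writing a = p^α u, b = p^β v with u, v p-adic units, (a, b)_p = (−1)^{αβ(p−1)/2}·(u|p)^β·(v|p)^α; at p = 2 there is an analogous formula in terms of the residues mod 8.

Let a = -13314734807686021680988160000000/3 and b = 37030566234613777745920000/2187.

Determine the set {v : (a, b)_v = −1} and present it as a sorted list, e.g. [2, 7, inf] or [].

Mod squares: a ≡ -1181895, b ≡ 191919. Check v ∈ {∞, 2, 3, 5, 7, 11, 13, 19, 29, 37}.
v=19: a=19^1·(≡4), b=19^1·(≡18) mod 19; (4|19)=+1, (18|19)=-1; (−1)^{1·1·9}·(+1)^1·(-1)^1 = +1.
v=2: v_2(a)=26, v_2(b)=14; units ≡ 1, 7 (mod 8); ε·ε+αω+βω = 0·1+26·0+14·0 ≡ 0  ⇒  (a,b)_2 = +1.
v=11: a=11^3·(≡9), b=11^2·(≡10) mod 11; (9|11)=+1, (10|11)=-1; (−1)^{3·2·5}·(+1)^2·(-1)^3 = -1.
v=3: a=3^-1·(≡1), b=3^-7·(≡1) mod 3; (1|3)=+1, (1|3)=+1; (−1)^{-1·-7·1}·(+1)^-7·(+1)^-1 = -1.
v=13: a=13^3·(≡2), b=13^3·(≡6) mod 13; (2|13)=-1, (6|13)=-1; (−1)^{3·3·6}·(-1)^3·(-1)^3 = +1.
v=37: a=37^4·(≡16), b=37^3·(≡4) mod 37; (16|37)=+1, (4|37)=+1; (−1)^{4·3·18}·(+1)^3·(+1)^4 = +1.
v=29: a=29^3·(≡8), b=29^2·(≡11) mod 29; (8|29)=-1, (11|29)=-1; (−1)^{3·2·14}·(-1)^2·(-1)^3 = -1.
v=5: a=5^7·(≡4), b=5^4·(≡1) mod 5; (4|5)=+1, (1|5)=+1; (−1)^{7·4·2}·(+1)^4·(+1)^7 = +1.
v=7: a=7^0·(≡6), b=7^5·(≡6) mod 7; (6|7)=-1, (6|7)=-1; (−1)^{0·5·3}·(-1)^5·(-1)^0 = -1.
v=∞: -1181895 < 0 and 191919 > 0  ⇒  (a,b)_∞ = +1.
(-1181895, 191919 / ℚ) ramifies at {3, 7, 11, 29}: a division algebra.

[3, 7, 11, 29]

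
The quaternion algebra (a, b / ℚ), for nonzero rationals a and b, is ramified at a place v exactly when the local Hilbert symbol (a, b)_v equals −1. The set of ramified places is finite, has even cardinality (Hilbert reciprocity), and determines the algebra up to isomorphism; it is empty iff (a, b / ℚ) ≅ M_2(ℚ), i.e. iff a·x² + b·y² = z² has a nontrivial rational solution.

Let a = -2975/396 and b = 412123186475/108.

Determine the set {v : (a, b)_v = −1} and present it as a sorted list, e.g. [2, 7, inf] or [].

(a, b) ≡ (-1309, 57057) mod (ℚ^×)²; places V = {2, 3, 5, 7, 11, 13, 17, 19, ∞}.
(a,b)_3: α=-2, u≡2; β=-3, v≡2 (mod 3); (2|3)=-1, (2|3)=-1; sign (−1)^0·-1^-3·-1^-2 = -1.
(a,b)_7: α=1, u≡4; β=5, v≡3 (mod 7); (4|7)=+1, (3|7)=-1; sign (−1)^1·+1^5·-1^1 = +1.
(a,b)_2: α=-2, β=-2; u≡3, v≡1 (mod 8); ε(u)ε(v)=1·0, αω(v)=-2·0, βω(u)=-2·1; sum ≡ 0  ⇒  +1.
(a,b)_5: α=2, u≡1; β=2, v≡3 (mod 5); (1|5)=+1, (3|5)=-1; sign (−1)^0·+1^2·-1^2 = +1.
(a,b)_19: α=0, u≡10; β=3, v≡4 (mod 19); (10|19)=-1, (4|19)=+1; sign (−1)^0·-1^3·+1^0 = -1.
(a,b)_13: α=0, u≡9; β=1, v≡5 (mod 13); (9|13)=+1, (5|13)=-1; sign (−1)^0·+1^1·-1^0 = +1.
(a,b)_17: α=1, u≡16; β=0, v≡11 (mod 17); (16|17)=+1, (11|17)=-1; sign (−1)^0·+1^0·-1^1 = -1.
(a,b)_11: α=-1, u≡2; β=1, v≡7 (mod 11); (2|11)=-1, (7|11)=-1; sign (−1)^1·-1^1·-1^-1 = -1.
(a,b)_∞: sgn(-1309)=−, sgn(57057)=+, so +1.
(-1309, 57057 / ℚ) ramifies at {3, 11, 17, 19}: a division algebra.

[3, 11, 17, 19]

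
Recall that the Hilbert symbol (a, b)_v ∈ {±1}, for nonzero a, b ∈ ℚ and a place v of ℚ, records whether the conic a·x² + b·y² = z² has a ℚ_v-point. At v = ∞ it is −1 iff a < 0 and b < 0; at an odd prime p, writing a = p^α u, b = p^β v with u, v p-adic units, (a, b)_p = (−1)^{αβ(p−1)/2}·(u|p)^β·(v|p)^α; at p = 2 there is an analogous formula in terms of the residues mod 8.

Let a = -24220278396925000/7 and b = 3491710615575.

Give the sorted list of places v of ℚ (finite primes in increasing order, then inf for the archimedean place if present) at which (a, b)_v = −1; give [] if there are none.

(a, b) ≡ (-983710, 81263) mod (ℚ^×)²; places V = {2, 3, 5, 7, 13, 19, 23, 47, ∞}.
(a,b)_47: α=1, u≡16; β=1, v≡1 (mod 47); (16|47)=+1, (1|47)=+1; sign (−1)^1·+1^1·+1^1 = -1.
(a,b)_3: α=0, u≡2; β=2, v≡2 (mod 3); (2|3)=-1, (2|3)=-1; sign (−1)^0·-1^2·-1^0 = +1.
(a,b)_19: α=4, u≡12; β=3, v≡18 (mod 19); (12|19)=-1, (18|19)=-1; sign (−1)^0·-1^3·-1^4 = -1.
(a,b)_5: α=5, u≡2; β=2, v≡3 (mod 5); (2|5)=-1, (3|5)=-1; sign (−1)^0·-1^2·-1^5 = -1.
(a,b)_7: α=-1, u≡2; β=1, v≡6 (mod 7); (2|7)=+1, (6|7)=-1; sign (−1)^1·+1^1·-1^-1 = +1.
(a,b)_13: α=1, u≡1; β=1, v≡8 (mod 13); (1|13)=+1, (8|13)=-1; sign (−1)^0·+1^1·-1^1 = -1.
(a,b)_2: α=3, β=0; u≡1, v≡7 (mod 8); ε(u)ε(v)=0·1, αω(v)=3·0, βω(u)=0·0; sum ≡ 0  ⇒  +1.
(a,b)_∞: sgn(-983710)=−, sgn(81263)=+, so +1.
(a,b)_23: α=3, u≡22; β=2, v≡2 (mod 23); (22|23)=-1, (2|23)=+1; sign (−1)^0·-1^2·+1^3 = +1.
|Ram(-983710, 81263)| = 4, even; anisotropic at {5, 13, 19, 47}.

[5, 13, 19, 47]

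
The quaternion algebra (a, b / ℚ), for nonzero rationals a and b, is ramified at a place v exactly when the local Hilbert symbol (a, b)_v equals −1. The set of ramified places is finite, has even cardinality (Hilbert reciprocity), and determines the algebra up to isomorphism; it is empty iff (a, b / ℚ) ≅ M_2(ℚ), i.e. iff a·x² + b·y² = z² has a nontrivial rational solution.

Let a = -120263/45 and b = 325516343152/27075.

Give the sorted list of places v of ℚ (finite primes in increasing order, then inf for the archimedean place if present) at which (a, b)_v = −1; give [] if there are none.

[3, 7, 11, 13]

(a, b) ≡ (-715, 21) mod (ℚ^×)²; places V = {2, 3, 5, 7, 11, 13, 19, 29, ∞}.
(a,b)_13: α=1, u≡3; β=4, v≡6 (mod 13); (3|13)=+1, (6|13)=-1; sign (−1)^0·+1^4·-1^1 = -1.
(a,b)_3: α=-2, u≡2; β=-1, v≡1 (mod 3); (2|3)=-1, (1|3)=+1; sign (−1)^0·-1^-1·+1^-2 = -1.
(a,b)_11: α=1, u≡1; β=2, v≡7 (mod 11); (1|11)=+1, (7|11)=-1; sign (−1)^0·+1^2·-1^1 = -1.
(a,b)_5: α=-1, u≡3; β=-2, v≡4 (mod 5); (3|5)=-1, (4|5)=+1; sign (−1)^0·-1^-2·+1^-1 = +1.
(a,b)_2: α=0, β=4; u≡5, v≡5 (mod 8); ε(u)ε(v)=0·0, αω(v)=0·1, βω(u)=4·1; sum ≡ 0  ⇒  +1.
(a,b)_7: α=0, u≡6; β=1, v≡3 (mod 7); (6|7)=-1, (3|7)=-1; sign (−1)^0·-1^1·-1^0 = -1.
(a,b)_19: α=0, u≡1; β=-2, v≡14 (mod 19); (1|19)=+1, (14|19)=-1; sign (−1)^0·+1^-2·-1^0 = +1.
(a,b)_29: α=2, u≡11; β=2, v≡27 (mod 29); (11|29)=-1, (27|29)=-1; sign (−1)^0·-1^2·-1^2 = +1.
(a,b)_∞: sgn(-715)=−, sgn(21)=+, so +1.
Ram(-715, 21) = {3, 7, 11, 13}; no ℚ_3-point on the conic.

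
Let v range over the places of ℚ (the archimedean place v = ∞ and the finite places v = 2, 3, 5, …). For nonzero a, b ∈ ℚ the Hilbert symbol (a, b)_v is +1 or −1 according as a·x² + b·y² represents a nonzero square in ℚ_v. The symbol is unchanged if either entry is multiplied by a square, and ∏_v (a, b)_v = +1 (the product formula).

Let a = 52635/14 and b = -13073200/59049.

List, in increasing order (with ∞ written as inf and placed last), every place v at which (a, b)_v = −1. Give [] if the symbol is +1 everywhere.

Mod squares: a ≡ 6090, b ≡ -667. Check v ∈ {∞, 2, 3, 5, 7, 11, 23, 29}.
v=11: a=11^2·(≡2), b=11^0·(≡3) mod 11; (2|11)=-1, (3|11)=+1; (−1)^{2·0·5}·(-1)^0·(+1)^2 = +1.
v=29: a=29^1·(≡24), b=29^1·(≡1) mod 29; (24|29)=+1, (1|29)=+1; (−1)^{1·1·14}·(+1)^1·(+1)^1 = +1.
v=23: a=23^0·(≡9), b=23^1·(≡20) mod 23; (9|23)=+1, (20|23)=-1; (−1)^{0·1·11}·(+1)^1·(-1)^0 = +1.
v=3: a=3^1·(≡2), b=3^-10·(≡2) mod 3; (2|3)=-1, (2|3)=-1; (−1)^{1·-10·1}·(-1)^-10·(-1)^1 = -1.
v=7: a=7^-1·(≡1), b=7^2·(≡3) mod 7; (1|7)=+1, (3|7)=-1; (−1)^{-1·2·3}·(+1)^2·(-1)^-1 = -1.
v=∞: 6090 > 0 and -667 < 0  ⇒  (a,b)_∞ = +1.
v=2: v_2(a)=-1, v_2(b)=4; units ≡ 5, 5 (mod 8); ε·ε+αω+βω = 0·0+-1·1+4·1 ≡ 1  ⇒  (a,b)_2 = -1.
v=5: a=5^1·(≡3), b=5^2·(≡3) mod 5; (3|5)=-1, (3|5)=-1; (−1)^{1·2·2}·(-1)^2·(-1)^1 = -1.
Ram(6090, -667) = {2, 3, 5, 7}; no ℚ_2-point on the conic.

[2, 3, 5, 7]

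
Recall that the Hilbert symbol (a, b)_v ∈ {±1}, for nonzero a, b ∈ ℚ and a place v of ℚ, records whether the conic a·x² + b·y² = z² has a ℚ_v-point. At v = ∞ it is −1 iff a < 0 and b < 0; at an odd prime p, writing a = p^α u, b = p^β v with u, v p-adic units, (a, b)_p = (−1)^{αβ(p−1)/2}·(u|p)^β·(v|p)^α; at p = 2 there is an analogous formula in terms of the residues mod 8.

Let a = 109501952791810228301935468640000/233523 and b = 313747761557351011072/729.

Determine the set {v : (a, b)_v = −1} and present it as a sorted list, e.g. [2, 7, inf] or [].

Mod squares: a ≡ 795093, b ≡ 43. Check v ∈ {∞, 2, 3, 5, 7, 13, 19, 29, 31, 37, 43}.
v=29: a=29^3·(≡14), b=29^2·(≡10) mod 29; (14|29)=-1, (10|29)=-1; (−1)^{3·2·14}·(-1)^2·(-1)^3 = -1.
v=19: a=19^3·(≡16), b=19^2·(≡7) mod 19; (16|19)=+1, (7|19)=+1; (−1)^{3·2·9}·(+1)^2·(+1)^3 = +1.
v=3: a=3^-5·(≡2), b=3^-6·(≡1) mod 3; (2|3)=-1, (1|3)=+1; (−1)^{-5·-6·1}·(-1)^-6·(+1)^-5 = +1.
v=2: v_2(a)=8, v_2(b)=8; units ≡ 5, 3 (mod 8); ε·ε+αω+βω = 0·1+8·1+8·1 ≡ 0  ⇒  (a,b)_2 = +1.
v=13: a=13^5·(≡3), b=13^4·(≡4) mod 13; (3|13)=+1, (4|13)=+1; (−1)^{5·4·6}·(+1)^4·(+1)^5 = +1.
v=31: a=31^-2·(≡8), b=31^0·(≡22) mod 31; (8|31)=+1, (22|31)=-1; (−1)^{-2·0·15}·(+1)^0·(-1)^-2 = +1.
v=∞: 795093 > 0 and 43 > 0  ⇒  (a,b)_∞ = +1.
v=37: a=37^3·(≡20), b=37^2·(≡35) mod 37; (20|37)=-1, (35|37)=-1; (−1)^{3·2·18}·(-1)^2·(-1)^3 = -1.
v=7: a=7^6·(≡5), b=7^4·(≡1) mod 7; (5|7)=-1, (1|7)=+1; (−1)^{6·4·3}·(-1)^4·(+1)^6 = +1.
v=43: a=43^2·(≡23), b=43^1·(≡16) mod 43; (23|43)=+1, (16|43)=+1; (−1)^{2·1·21}·(+1)^1·(+1)^2 = +1.
v=5: a=5^4·(≡3), b=5^0·(≡3) mod 5; (3|5)=-1, (3|5)=-1; (−1)^{4·0·2}·(-1)^0·(-1)^4 = +1.
(795093, 43 / ℚ) ramifies at {29, 37}: a division algebra.

[29, 37]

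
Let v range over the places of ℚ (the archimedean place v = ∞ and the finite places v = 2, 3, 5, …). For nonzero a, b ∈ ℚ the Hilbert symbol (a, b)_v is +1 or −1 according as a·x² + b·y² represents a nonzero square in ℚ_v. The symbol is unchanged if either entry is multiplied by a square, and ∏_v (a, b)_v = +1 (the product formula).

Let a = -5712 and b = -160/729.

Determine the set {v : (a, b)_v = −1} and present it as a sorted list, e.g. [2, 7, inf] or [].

[3, 5, 17, inf]

Mod squares: a ≡ -357, b ≡ -10. Check v ∈ {∞, 2, 3, 5, 7, 17}.
v=3: a=3^1·(≡1), b=3^-6·(≡2) mod 3; (1|3)=+1, (2|3)=-1; (−1)^{1·-6·1}·(+1)^-6·(-1)^1 = -1.
v=7: a=7^1·(≡3), b=7^0·(≡1) mod 7; (3|7)=-1, (1|7)=+1; (−1)^{1·0·3}·(-1)^0·(+1)^1 = +1.
v=17: a=17^1·(≡4), b=17^0·(≡12) mod 17; (4|17)=+1, (12|17)=-1; (−1)^{1·0·8}·(+1)^0·(-1)^1 = -1.
v=5: a=5^0·(≡3), b=5^1·(≡2) mod 5; (3|5)=-1, (2|5)=-1; (−1)^{0·1·2}·(-1)^1·(-1)^0 = -1.
v=2: v_2(a)=4, v_2(b)=5; units ≡ 3, 3 (mod 8); ε·ε+αω+βω = 1·1+4·1+5·1 ≡ 0  ⇒  (a,b)_2 = +1.
v=∞: -357 < 0 and -10 < 0  ⇒  (a,b)_∞ = -1.
|Ram(-357, -10)| = 4, even; anisotropic at {3, 5, 17, ∞}.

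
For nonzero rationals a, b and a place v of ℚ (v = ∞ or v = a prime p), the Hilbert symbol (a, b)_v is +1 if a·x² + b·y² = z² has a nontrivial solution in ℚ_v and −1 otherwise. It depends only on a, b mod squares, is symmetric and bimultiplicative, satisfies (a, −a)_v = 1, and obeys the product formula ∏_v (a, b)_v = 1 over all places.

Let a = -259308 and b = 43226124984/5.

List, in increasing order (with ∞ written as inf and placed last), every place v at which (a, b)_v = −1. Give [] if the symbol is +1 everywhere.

[2, 5]

(a, b) ≡ (-3, 70) mod (ℚ^×)²; places V = {2, 3, 5, 7, ∞}.
(a,b)_3: α=3, u≡2; β=8, v≡1 (mod 3); (2|3)=-1, (1|3)=+1; sign (−1)^0·-1^8·+1^3 = +1.
(a,b)_2: α=2, β=3; u≡5, v≡3 (mod 8); ε(u)ε(v)=0·1, αω(v)=2·1, βω(u)=3·1; sum ≡ 1  ⇒  -1.
(a,b)_∞: sgn(-3)=−, sgn(70)=+, so +1.
(a,b)_7: α=4, u≡4; β=7, v≡6 (mod 7); (4|7)=+1, (6|7)=-1; sign (−1)^0·+1^7·-1^4 = +1.
(a,b)_5: α=0, u≡2; β=-1, v≡4 (mod 5); (2|5)=-1, (4|5)=+1; sign (−1)^0·-1^-1·+1^0 = -1.
|Ram(-3, 70)| = 2, even; anisotropic at {2, 5}.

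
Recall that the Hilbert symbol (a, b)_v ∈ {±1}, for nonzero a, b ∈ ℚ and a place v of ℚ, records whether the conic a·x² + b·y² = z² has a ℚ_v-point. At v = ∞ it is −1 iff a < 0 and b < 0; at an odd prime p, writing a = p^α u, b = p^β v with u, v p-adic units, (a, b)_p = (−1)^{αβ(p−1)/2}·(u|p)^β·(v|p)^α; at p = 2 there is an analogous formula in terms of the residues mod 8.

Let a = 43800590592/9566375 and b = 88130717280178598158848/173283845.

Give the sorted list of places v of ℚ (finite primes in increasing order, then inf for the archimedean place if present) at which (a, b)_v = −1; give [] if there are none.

[7, 11]

(a, b) ≡ (15015, 10) mod (ℚ^×)²; places V = {2, 3, 5, 7, 11, 13, 23, 29, 37, ∞}.
(a,b)_37: α=0, u≡7; β=2, v≡30 (mod 37); (7|37)=+1, (30|37)=+1; sign (−1)^0·+1^2·+1^0 = +1.
(a,b)_3: α=5, u≡1; β=8, v≡1 (mod 3); (1|3)=+1, (1|3)=+1; sign (−1)^0·+1^8·+1^5 = +1.
(a,b)_13: α=-1, u≡7; β=2, v≡1 (mod 13); (7|13)=-1, (1|13)=+1; sign (−1)^0·-1^2·+1^-1 = +1.
(a,b)_11: α=3, u≡5; β=8, v≡8 (mod 11); (5|11)=+1, (8|11)=-1; sign (−1)^0·+1^8·-1^3 = -1.
(a,b)_29: α=-2, u≡20; β=-4, v≡3 (mod 29); (20|29)=+1, (3|29)=-1; sign (−1)^0·+1^-4·-1^-2 = +1.
(a,b)_7: α=-1, u≡3; β=-2, v≡3 (mod 7); (3|7)=-1, (3|7)=-1; sign (−1)^0·-1^-2·-1^-1 = -1.
(a,b)_∞: sgn(15015)=+, sgn(10)=+, so +1.
(a,b)_2: α=8, β=9; u≡7, v≡5 (mod 8); ε(u)ε(v)=1·0, αω(v)=8·1, βω(u)=9·0; sum ≡ 0  ⇒  +1.
(a,b)_23: α=2, u≡17; β=2, v≡5 (mod 23); (17|23)=-1, (5|23)=-1; sign (−1)^0·-1^2·-1^2 = +1.
(a,b)_5: α=-3, u≡2; β=-1, v≡2 (mod 5); (2|5)=-1, (2|5)=-1; sign (−1)^0·-1^-1·-1^-3 = +1.
|Ram(15015, 10)| = 2, even; anisotropic at {7, 11}.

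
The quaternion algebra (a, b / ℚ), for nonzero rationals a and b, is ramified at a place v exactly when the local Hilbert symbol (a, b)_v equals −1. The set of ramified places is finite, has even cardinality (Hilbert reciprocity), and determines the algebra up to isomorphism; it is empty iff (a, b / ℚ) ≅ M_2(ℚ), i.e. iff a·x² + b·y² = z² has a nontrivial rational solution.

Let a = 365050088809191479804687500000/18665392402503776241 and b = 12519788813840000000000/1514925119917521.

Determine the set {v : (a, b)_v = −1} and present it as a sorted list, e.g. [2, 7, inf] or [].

Mod squares: a ≡ 520030, b ≡ 506. Check v ∈ {∞, 2, 3, 5, 7, 11, 13, 17, 19, 23, 37}.
v=13: a=13^-2·(≡9), b=13^-2·(≡4) mod 13; (9|13)=+1, (4|13)=+1; (−1)^{-2·-2·6}·(+1)^-2·(+1)^-2 = +1.
v=23: a=23^1·(≡2), b=23^1·(≡17) mod 23; (2|23)=+1, (17|23)=-1; (−1)^{1·1·11}·(+1)^1·(-1)^1 = +1.
v=19: a=19^3·(≡18), b=19^2·(≡12) mod 19; (18|19)=-1, (12|19)=-1; (−1)^{3·2·9}·(-1)^2·(-1)^3 = -1.
v=17: a=17^3·(≡7), b=17^2·(≡13) mod 17; (7|17)=-1, (13|17)=+1; (−1)^{3·2·8}·(-1)^2·(+1)^3 = +1.
v=7: a=7^7·(≡5), b=7^2·(≡2) mod 7; (5|7)=-1, (2|7)=+1; (−1)^{7·2·3}·(-1)^2·(+1)^7 = +1.
v=2: v_2(a)=5, v_2(b)=13; units ≡ 7, 5 (mod 8); ε·ε+αω+βω = 1·0+5·1+13·0 ≡ 1  ⇒  (a,b)_2 = -1.
v=5: a=5^13·(≡1), b=5^10·(≡1) mod 5; (1|5)=+1, (1|5)=+1; (−1)^{13·10·2}·(+1)^10·(+1)^13 = +1.
v=∞: 520030 > 0 and 506 > 0  ⇒  (a,b)_∞ = +1.
v=11: a=11^4·(≡1), b=11^3·(≡6) mod 11; (1|11)=+1, (6|11)=-1; (−1)^{4·3·5}·(+1)^3·(-1)^4 = +1.
v=3: a=3^-16·(≡1), b=3^-14·(≡2) mod 3; (1|3)=+1, (2|3)=-1; (−1)^{-16·-14·1}·(+1)^-14·(-1)^-16 = +1.
v=37: a=37^-6·(≡6), b=37^-4·(≡4) mod 37; (6|37)=-1, (4|37)=+1; (−1)^{-6·-4·18}·(-1)^-4·(+1)^-6 = +1.
(520030, 506 / ℚ) ramifies at {2, 19}: a division algebra.

[2, 19]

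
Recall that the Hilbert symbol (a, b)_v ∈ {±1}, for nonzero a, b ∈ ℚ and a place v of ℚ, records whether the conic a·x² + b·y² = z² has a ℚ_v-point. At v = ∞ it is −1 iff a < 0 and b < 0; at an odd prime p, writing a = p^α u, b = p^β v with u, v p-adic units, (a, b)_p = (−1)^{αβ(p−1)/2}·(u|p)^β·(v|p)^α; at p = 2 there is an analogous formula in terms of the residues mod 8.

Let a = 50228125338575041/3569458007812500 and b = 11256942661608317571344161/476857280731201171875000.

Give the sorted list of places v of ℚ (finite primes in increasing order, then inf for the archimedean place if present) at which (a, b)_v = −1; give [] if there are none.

Mod squares: a ≡ 5, b ≡ 1217710. Check v ∈ {∞, 2, 3, 5, 11, 13, 17, 19, 29}.
v=13: a=13^2·(≡6), b=13^3·(≡8) mod 13; (6|13)=-1, (8|13)=-1; (−1)^{2·3·6}·(-1)^3·(-1)^2 = -1.
v=∞: 5 > 0 and 1217710 > 0  ⇒  (a,b)_∞ = +1.
v=5: a=5^-15·(≡4), b=5^-23·(≡2) mod 5; (4|5)=+1, (2|5)=-1; (−1)^{-15·-23·2}·(+1)^-23·(-1)^-15 = -1.
v=29: a=29^2·(≡16), b=29^3·(≡10) mod 29; (16|29)=+1, (10|29)=-1; (−1)^{2·3·14}·(+1)^3·(-1)^2 = +1.
v=17: a=17^6·(≡11), b=17^9·(≡1) mod 17; (11|17)=-1, (1|17)=+1; (−1)^{6·9·8}·(-1)^9·(+1)^6 = -1.
v=2: v_2(a)=-2, v_2(b)=-3; units ≡ 5, 7 (mod 8); ε·ε+αω+βω = 0·1+-2·0+-3·1 ≡ 1  ⇒  (a,b)_2 = -1.
v=11: a=11^4·(≡1), b=11^6·(≡8) mod 11; (1|11)=+1, (8|11)=-1; (−1)^{4·6·5}·(+1)^6·(-1)^4 = +1.
v=19: a=19^-2·(≡4), b=19^-3·(≡3) mod 19; (4|19)=+1, (3|19)=-1; (−1)^{-2·-3·9}·(+1)^-3·(-1)^-2 = +1.
v=3: a=3^-4·(≡2), b=3^-6·(≡1) mod 3; (2|3)=-1, (1|3)=+1; (−1)^{-4·-6·1}·(-1)^-6·(+1)^-4 = +1.
Ram(5, 1217710) = {2, 5, 13, 17}; no ℚ_2-point on the conic.

[2, 5, 13, 17]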